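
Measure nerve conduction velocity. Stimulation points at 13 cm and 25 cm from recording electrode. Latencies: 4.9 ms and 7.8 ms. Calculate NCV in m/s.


Distance = (25 - 13) / 100 = 0.12 m
dt = (7.8 - 4.9) / 1000 = 0.0029 s
NCV = dist / dt = 41.38 m/s


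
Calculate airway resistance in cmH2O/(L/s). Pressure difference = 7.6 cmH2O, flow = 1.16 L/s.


R = dP / flow
R = 7.6 / 1.16
R = 6.552 cmH2O/(L/s)


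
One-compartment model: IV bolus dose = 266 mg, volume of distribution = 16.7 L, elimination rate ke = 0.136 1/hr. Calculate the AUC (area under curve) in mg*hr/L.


C0 = Dose/Vd = 266/16.7 = 15.9281 mg/L
AUC = C0/ke = 15.9281/0.136
AUC = 117.1 mg*hr/L


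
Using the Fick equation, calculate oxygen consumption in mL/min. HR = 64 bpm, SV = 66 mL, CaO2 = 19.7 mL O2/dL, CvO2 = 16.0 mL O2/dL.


CO = HR*SV = 64*66/1000 = 4.224 L/min
a-v O2 diff = 19.7 - 16.0 = 3.7 mL/dL
VO2 = CO * (CaO2-CvO2) * 10 dL/L
VO2 = 4.224 * 3.7 * 10
VO2 = 156.3 mL/min


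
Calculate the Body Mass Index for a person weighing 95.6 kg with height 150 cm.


BMI = weight / height^2
height = 150 cm = 1.5 m
BMI = 95.6 / 1.5^2
BMI = 42.49 kg/m^2


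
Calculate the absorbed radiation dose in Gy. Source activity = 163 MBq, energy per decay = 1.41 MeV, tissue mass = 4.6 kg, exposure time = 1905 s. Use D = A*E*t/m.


A = 163 MBq = 1.6300e+08 Bq
E = 1.41 MeV = 2.25882e-13 J
D = A*E*t/m = 1.6300e+08*2.25882e-13*1905/4.6
D = 0.01525 Gy


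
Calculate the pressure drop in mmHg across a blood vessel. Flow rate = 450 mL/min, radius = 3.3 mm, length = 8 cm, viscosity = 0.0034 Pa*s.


dP = 8*mu*L*Q / (pi*r^4)
Q = 450 mL/min = 7.5e-06 m^3/s
dP = 43.8041 Pa = 43.8041 / 133.322 mmHg = 0.3286 mmHg


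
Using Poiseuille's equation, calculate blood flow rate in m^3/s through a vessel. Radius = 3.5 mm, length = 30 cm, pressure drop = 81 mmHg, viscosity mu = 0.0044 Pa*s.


Q = pi*r^4*dP / (8*mu*L)
r = 0.0035 m, L = 0.3 m
dP = 81 mmHg = 10799.082 Pa
Q = 4.8211e-04 m^3/s


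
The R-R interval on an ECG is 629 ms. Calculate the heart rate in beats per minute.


HR = 60 / RR_interval(s)
RR = 629 ms = 0.629 s
HR = 60 / 0.629 = 95.39 bpm


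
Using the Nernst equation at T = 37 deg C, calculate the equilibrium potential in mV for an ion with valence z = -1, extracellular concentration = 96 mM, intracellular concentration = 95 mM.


E = (RT/(zF)) * ln(C_out/C_in)
T = 37 + 273.15 = 310.15 K
E = (8.314 * 310.15 / (-1 * 96485)) * ln(96/95)
E = -0.2798 mV


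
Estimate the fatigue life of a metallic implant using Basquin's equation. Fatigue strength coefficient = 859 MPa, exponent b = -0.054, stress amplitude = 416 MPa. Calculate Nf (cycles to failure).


sigma_a = sigma_f' * (2Nf)^b
2Nf = (sigma_a/sigma_f')^(1/b)
2Nf = (416/859)^(1/-0.054)
2Nf = 678388.37
Nf = 3.392e+05


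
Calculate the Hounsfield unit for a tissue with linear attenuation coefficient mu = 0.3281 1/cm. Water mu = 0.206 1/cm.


HU = ((mu_tissue - mu_water) / mu_water) * 1000
HU = ((0.3281 - 0.206) / 0.206) * 1000
HU = 592.7


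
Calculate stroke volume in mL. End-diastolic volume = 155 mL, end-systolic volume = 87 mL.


SV = EDV - ESV
SV = 155 - 87
SV = 68 mL


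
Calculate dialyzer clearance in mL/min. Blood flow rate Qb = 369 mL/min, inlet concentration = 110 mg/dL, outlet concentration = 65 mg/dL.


K = Qb * (Cb_in - Cb_out) / Cb_in
K = 369 * (110 - 65) / 110
K = 151 mL/min


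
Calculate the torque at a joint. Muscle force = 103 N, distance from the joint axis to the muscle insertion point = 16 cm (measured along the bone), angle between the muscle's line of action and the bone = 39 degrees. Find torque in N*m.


Torque = F * d * sin(theta)   (moment arm = d*sin(theta))
d = 16 cm = 0.16 m
Torque = 103 * 0.16 * sin(39)
Torque = 10.37 N*m


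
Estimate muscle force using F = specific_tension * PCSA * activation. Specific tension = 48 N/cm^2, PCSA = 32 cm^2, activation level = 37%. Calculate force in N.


F = sigma * PCSA * activation
F = 48 * 32 * 0.37
F = 568.3 N


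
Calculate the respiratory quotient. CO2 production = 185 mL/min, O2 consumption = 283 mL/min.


RQ = VCO2 / VO2
RQ = 185 / 283
RQ = 0.6537


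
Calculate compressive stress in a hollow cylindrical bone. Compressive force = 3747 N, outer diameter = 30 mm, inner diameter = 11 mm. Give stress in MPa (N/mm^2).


A = pi*(r_o^2 - r_i^2)
r_o = 15 mm, r_i = 5.5 mm
A = 611.825 mm^2
sigma = F/A = 3747 / 611.825
sigma = 6.124 MPa


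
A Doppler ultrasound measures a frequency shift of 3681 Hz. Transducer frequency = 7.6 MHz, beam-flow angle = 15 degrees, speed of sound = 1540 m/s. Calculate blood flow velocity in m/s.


v = fd * c / (2 * f0 * cos(theta))
v = 3681 * 1540 / (2 * 7.6000e+06 * cos(15))
v = 0.3861 m/s


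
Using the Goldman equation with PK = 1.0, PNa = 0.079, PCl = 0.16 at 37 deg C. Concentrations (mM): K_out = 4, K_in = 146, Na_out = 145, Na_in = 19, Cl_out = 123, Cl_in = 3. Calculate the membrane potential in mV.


Vm = (RT/F)*ln((PK*Ko + PNa*Nao + PCl*Cli)/(PK*Ki + PNa*Nai + PCl*Clo))
Numer = 15.935, Denom = 167.181
Vm = -62.82 mV


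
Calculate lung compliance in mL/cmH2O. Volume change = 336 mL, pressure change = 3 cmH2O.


C = dV / dP
C = 336 / 3
C = 112 mL/cmH2O


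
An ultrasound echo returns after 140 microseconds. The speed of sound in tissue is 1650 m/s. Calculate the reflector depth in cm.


depth = c * t / 2
t = 140 us = 1.4000e-04 s
depth = 1650 * 1.4000e-04 / 2
depth = 0.1155 m = 11.55 cm


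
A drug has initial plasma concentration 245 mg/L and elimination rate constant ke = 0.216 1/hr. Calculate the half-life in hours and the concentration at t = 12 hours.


t_half = ln(2) / ke = 0.693147 / 0.216 = 3.209 hr
C(t) = C0 * exp(-ke*t) = 245 * exp(-0.216*12)
C(12) = 18.34 mg/L


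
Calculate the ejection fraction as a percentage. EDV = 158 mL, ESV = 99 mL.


SV = EDV - ESV = 158 - 99 = 59 mL
EF = SV/EDV * 100 = 59/158 * 100
EF = 37.34%


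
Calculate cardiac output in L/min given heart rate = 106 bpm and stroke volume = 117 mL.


CO = HR * SV
CO = 106 * 117 / 1000
CO = 12.4 L/min


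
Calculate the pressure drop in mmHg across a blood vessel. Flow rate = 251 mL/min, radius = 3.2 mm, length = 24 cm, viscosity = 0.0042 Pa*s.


dP = 8*mu*L*Q / (pi*r^4)
Q = 251 mL/min = 4.18333e-06 m^3/s
dP = 102.405 Pa = 102.405 / 133.322 mmHg = 0.7681 mmHg


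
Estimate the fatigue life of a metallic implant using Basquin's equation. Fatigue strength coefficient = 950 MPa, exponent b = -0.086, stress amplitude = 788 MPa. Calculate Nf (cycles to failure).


sigma_a = sigma_f' * (2Nf)^b
2Nf = (sigma_a/sigma_f')^(1/b)
2Nf = (788/950)^(1/-0.086)
2Nf = 8.7933766
Nf = 4.397


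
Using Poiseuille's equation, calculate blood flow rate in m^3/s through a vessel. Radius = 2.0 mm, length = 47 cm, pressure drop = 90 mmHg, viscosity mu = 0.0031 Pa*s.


Q = pi*r^4*dP / (8*mu*L)
r = 0.002 m, L = 0.47 m
dP = 90 mmHg = 11998.98 Pa
Q = 5.1745e-05 m^3/s


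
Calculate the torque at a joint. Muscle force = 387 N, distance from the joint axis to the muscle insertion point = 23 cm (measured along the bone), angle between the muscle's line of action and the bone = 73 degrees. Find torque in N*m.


Torque = F * d * sin(theta)   (moment arm = d*sin(theta))
d = 23 cm = 0.23 m
Torque = 387 * 0.23 * sin(73)
Torque = 85.12 N*m


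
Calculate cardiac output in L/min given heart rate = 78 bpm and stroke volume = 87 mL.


CO = HR * SV
CO = 78 * 87 / 1000
CO = 6.786 L/min


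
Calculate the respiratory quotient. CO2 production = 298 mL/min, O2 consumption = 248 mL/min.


RQ = VCO2 / VO2
RQ = 298 / 248
RQ = 1.202


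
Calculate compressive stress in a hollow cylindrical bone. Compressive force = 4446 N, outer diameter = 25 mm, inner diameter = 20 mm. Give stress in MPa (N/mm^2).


A = pi*(r_o^2 - r_i^2)
r_o = 12.5 mm, r_i = 10 mm
A = 176.715 mm^2
sigma = F/A = 4446 / 176.715
sigma = 25.16 MPa


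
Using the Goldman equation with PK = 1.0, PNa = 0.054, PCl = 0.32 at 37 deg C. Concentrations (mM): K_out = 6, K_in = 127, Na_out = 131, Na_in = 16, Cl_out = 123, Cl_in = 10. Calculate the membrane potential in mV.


Vm = (RT/F)*ln((PK*Ko + PNa*Nao + PCl*Cli)/(PK*Ki + PNa*Nai + PCl*Clo))
Numer = 16.274, Denom = 167.224
Vm = -62.26 mV


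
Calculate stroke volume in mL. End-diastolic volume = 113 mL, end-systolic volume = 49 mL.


SV = EDV - ESV
SV = 113 - 49
SV = 64 mL


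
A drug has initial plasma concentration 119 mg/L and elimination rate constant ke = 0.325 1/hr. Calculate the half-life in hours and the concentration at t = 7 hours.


t_half = ln(2) / ke = 0.693147 / 0.325 = 2.133 hr
C(t) = C0 * exp(-ke*t) = 119 * exp(-0.325*7)
C(7) = 12.23 mg/L


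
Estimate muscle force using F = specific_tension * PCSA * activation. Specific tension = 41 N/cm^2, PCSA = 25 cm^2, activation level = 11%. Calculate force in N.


F = sigma * PCSA * activation
F = 41 * 25 * 0.11
F = 112.8 N


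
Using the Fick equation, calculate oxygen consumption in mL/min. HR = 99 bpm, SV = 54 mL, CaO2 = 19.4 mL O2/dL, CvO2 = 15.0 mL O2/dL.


CO = HR*SV = 99*54/1000 = 5.346 L/min
a-v O2 diff = 19.4 - 15.0 = 4.4 mL/dL
VO2 = CO * (CaO2-CvO2) * 10 dL/L
VO2 = 5.346 * 4.4 * 10
VO2 = 235.2 mL/min


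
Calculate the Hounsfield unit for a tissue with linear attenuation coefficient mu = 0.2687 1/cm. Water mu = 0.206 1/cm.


HU = ((mu_tissue - mu_water) / mu_water) * 1000
HU = ((0.2687 - 0.206) / 0.206) * 1000
HU = 304.4


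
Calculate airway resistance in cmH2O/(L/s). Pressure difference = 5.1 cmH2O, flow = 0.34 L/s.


R = dP / flow
R = 5.1 / 0.34
R = 15 cmH2O/(L/s)


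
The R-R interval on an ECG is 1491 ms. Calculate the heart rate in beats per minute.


HR = 60 / RR_interval(s)
RR = 1491 ms = 1.491 s
HR = 60 / 1.491 = 40.24 bpm


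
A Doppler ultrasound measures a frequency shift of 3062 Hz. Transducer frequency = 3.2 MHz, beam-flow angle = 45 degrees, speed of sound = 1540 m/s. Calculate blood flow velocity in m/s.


v = fd * c / (2 * f0 * cos(theta))
v = 3062 * 1540 / (2 * 3.2000e+06 * cos(45))
v = 1.042 m/s


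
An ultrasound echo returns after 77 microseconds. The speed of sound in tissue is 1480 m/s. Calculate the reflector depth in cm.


depth = c * t / 2
t = 77 us = 7.7000e-05 s
depth = 1480 * 7.7000e-05 / 2
depth = 0.05698 m = 5.698 cm


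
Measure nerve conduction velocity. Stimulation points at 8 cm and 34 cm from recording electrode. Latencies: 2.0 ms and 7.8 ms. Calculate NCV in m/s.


Distance = (34 - 8) / 100 = 0.26 m
dt = (7.8 - 2.0) / 1000 = 0.0058 s
NCV = dist / dt = 44.83 m/s


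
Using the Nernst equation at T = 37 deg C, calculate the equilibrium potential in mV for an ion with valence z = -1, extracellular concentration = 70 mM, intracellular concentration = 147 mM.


E = (RT/(zF)) * ln(C_out/C_in)
T = 37 + 273.15 = 310.15 K
E = (8.314 * 310.15 / (-1 * 96485)) * ln(70/147)
E = 19.83 mV


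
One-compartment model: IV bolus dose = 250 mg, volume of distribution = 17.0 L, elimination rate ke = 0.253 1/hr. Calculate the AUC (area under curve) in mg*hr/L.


C0 = Dose/Vd = 250/17.0 = 14.7059 mg/L
AUC = C0/ke = 14.7059/0.253
AUC = 58.13 mg*hr/L


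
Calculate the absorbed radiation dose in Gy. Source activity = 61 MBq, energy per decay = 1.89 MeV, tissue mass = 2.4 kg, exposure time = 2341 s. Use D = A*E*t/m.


A = 61 MBq = 6.1000e+07 Bq
E = 1.89 MeV = 3.02778e-13 J
D = A*E*t/m = 6.1000e+07*3.02778e-13*2341/2.4
D = 0.01802 Gy


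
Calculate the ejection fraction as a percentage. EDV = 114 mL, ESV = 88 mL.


SV = EDV - ESV = 114 - 88 = 26 mL
EF = SV/EDV * 100 = 26/114 * 100
EF = 22.81%


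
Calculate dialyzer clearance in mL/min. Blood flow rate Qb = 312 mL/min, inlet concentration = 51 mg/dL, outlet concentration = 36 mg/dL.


K = Qb * (Cb_in - Cb_out) / Cb_in
K = 312 * (51 - 36) / 51
K = 91.76 mL/min


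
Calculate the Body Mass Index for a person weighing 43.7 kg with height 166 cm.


BMI = weight / height^2
height = 166 cm = 1.66 m
BMI = 43.7 / 1.66^2
BMI = 15.86 kg/m^2


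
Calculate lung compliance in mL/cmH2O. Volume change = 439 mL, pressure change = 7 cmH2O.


C = dV / dP
C = 439 / 7
C = 62.71 mL/cmH2O


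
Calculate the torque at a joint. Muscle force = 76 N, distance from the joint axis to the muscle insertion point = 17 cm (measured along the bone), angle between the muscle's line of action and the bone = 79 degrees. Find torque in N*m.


Torque = F * d * sin(theta)   (moment arm = d*sin(theta))
d = 17 cm = 0.17 m
Torque = 76 * 0.17 * sin(79)
Torque = 12.68 N*m


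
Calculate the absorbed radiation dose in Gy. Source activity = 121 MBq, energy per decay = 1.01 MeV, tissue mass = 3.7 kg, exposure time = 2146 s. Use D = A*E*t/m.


A = 121 MBq = 1.2100e+08 Bq
E = 1.01 MeV = 1.61802e-13 J
D = A*E*t/m = 1.2100e+08*1.61802e-13*2146/3.7
D = 0.01136 Gy


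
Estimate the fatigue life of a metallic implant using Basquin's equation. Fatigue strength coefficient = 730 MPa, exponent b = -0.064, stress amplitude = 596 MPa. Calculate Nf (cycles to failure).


sigma_a = sigma_f' * (2Nf)^b
2Nf = (sigma_a/sigma_f')^(1/b)
2Nf = (596/730)^(1/-0.064)
2Nf = 23.77918
Nf = 11.89


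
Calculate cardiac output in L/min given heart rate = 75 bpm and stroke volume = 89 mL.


CO = HR * SV
CO = 75 * 89 / 1000
CO = 6.675 L/min


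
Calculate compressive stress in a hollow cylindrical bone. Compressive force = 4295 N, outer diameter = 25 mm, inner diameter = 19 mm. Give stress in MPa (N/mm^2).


A = pi*(r_o^2 - r_i^2)
r_o = 12.5 mm, r_i = 9.5 mm
A = 207.345 mm^2
sigma = F/A = 4295 / 207.345
sigma = 20.71 MPa


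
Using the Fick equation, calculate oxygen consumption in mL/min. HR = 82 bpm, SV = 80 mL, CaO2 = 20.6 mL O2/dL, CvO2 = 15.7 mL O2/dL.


CO = HR*SV = 82*80/1000 = 6.56 L/min
a-v O2 diff = 20.6 - 15.7 = 4.9 mL/dL
VO2 = CO * (CaO2-CvO2) * 10 dL/L
VO2 = 6.56 * 4.9 * 10
VO2 = 321.4 mL/min


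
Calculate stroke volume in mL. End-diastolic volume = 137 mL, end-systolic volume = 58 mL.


SV = EDV - ESV
SV = 137 - 58
SV = 79 mL


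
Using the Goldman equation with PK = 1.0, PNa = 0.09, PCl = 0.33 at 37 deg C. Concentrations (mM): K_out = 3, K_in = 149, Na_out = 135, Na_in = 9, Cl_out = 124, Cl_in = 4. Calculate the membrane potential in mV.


Vm = (RT/F)*ln((PK*Ko + PNa*Nao + PCl*Cli)/(PK*Ki + PNa*Nai + PCl*Clo))
Numer = 16.47, Denom = 190.73
Vm = -65.46 mV


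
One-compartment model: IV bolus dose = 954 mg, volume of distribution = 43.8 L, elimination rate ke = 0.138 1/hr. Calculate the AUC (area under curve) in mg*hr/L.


C0 = Dose/Vd = 954/43.8 = 21.7808 mg/L
AUC = C0/ke = 21.7808/0.138
AUC = 157.8 mg*hr/L


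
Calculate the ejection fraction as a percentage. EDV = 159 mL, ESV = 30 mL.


SV = EDV - ESV = 159 - 30 = 129 mL
EF = SV/EDV * 100 = 129/159 * 100
EF = 81.13%


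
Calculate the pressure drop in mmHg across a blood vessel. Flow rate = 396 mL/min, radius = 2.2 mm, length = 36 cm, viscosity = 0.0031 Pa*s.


dP = 8*mu*L*Q / (pi*r^4)
Q = 396 mL/min = 6.6e-06 m^3/s
dP = 800.677 Pa = 800.677 / 133.322 mmHg = 6.006 mmHg


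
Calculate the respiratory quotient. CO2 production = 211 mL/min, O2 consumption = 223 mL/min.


RQ = VCO2 / VO2
RQ = 211 / 223
RQ = 0.9462


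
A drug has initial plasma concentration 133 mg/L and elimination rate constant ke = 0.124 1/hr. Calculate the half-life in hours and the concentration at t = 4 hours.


t_half = ln(2) / ke = 0.693147 / 0.124 = 5.59 hr
C(t) = C0 * exp(-ke*t) = 133 * exp(-0.124*4)
C(4) = 80.99 mg/L


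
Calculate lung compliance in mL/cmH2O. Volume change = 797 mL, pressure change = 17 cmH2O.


C = dV / dP
C = 797 / 17
C = 46.88 mL/cmH2O


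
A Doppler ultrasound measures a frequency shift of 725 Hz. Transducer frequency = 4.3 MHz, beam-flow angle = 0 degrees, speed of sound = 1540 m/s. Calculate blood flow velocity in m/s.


v = fd * c / (2 * f0 * cos(theta))
v = 725 * 1540 / (2 * 4.3000e+06 * cos(0))
v = 0.1298 m/s


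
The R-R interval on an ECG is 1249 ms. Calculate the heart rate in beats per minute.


HR = 60 / RR_interval(s)
RR = 1249 ms = 1.249 s
HR = 60 / 1.249 = 48.04 bpm


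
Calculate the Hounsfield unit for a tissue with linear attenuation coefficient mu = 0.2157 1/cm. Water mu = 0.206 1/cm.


HU = ((mu_tissue - mu_water) / mu_water) * 1000
HU = ((0.2157 - 0.206) / 0.206) * 1000
HU = 47.09


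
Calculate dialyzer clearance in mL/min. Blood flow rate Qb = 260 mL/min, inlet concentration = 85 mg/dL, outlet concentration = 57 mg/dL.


K = Qb * (Cb_in - Cb_out) / Cb_in
K = 260 * (85 - 57) / 85
K = 85.65 mL/min


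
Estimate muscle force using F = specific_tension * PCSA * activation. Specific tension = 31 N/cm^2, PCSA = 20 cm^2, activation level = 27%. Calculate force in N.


F = sigma * PCSA * activation
F = 31 * 20 * 0.27
F = 167.4 N


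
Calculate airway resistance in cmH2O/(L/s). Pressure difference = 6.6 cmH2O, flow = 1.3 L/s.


R = dP / flow
R = 6.6 / 1.3
R = 5.077 cmH2O/(L/s)


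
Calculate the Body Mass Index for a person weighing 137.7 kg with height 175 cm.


BMI = weight / height^2
height = 175 cm = 1.75 m
BMI = 137.7 / 1.75^2
BMI = 44.96 kg/m^2


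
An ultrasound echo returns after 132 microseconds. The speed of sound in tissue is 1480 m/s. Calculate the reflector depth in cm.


depth = c * t / 2
t = 132 us = 1.3200e-04 s
depth = 1480 * 1.3200e-04 / 2
depth = 0.09768 m = 9.768 cm


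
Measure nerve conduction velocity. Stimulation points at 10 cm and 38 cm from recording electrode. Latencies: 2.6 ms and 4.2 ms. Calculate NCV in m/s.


Distance = (38 - 10) / 100 = 0.28 m
dt = (4.2 - 2.6) / 1000 = 0.0016 s
NCV = dist / dt = 175 m/s


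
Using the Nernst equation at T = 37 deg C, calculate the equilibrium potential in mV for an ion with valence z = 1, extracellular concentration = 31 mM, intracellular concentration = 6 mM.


E = (RT/(zF)) * ln(C_out/C_in)
T = 37 + 273.15 = 310.15 K
E = (8.314 * 310.15 / (1 * 96485)) * ln(31/6)
E = 43.89 mV


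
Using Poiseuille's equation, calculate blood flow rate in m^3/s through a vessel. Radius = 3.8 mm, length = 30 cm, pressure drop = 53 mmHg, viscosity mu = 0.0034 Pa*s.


Q = pi*r^4*dP / (8*mu*L)
r = 0.0038 m, L = 0.3 m
dP = 53 mmHg = 7066.066 Pa
Q = 5.6725e-04 m^3/s


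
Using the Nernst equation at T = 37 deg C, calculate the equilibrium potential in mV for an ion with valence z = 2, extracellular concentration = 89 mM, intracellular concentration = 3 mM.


E = (RT/(zF)) * ln(C_out/C_in)
T = 37 + 273.15 = 310.15 K
E = (8.314 * 310.15 / (2 * 96485)) * ln(89/3)
E = 45.3 mV


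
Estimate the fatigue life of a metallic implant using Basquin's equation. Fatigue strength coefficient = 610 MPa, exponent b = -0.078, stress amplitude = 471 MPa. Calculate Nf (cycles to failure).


sigma_a = sigma_f' * (2Nf)^b
2Nf = (sigma_a/sigma_f')^(1/b)
2Nf = (471/610)^(1/-0.078)
2Nf = 27.533286
Nf = 13.77


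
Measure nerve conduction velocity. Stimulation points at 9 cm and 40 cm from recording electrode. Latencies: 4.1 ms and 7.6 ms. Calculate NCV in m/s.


Distance = (40 - 9) / 100 = 0.31 m
dt = (7.6 - 4.1) / 1000 = 0.0035 s
NCV = dist / dt = 88.57 m/s


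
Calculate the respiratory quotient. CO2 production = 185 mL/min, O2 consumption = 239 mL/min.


RQ = VCO2 / VO2
RQ = 185 / 239
RQ = 0.7741


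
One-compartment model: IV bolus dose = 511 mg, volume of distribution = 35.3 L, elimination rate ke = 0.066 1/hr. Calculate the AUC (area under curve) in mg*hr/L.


C0 = Dose/Vd = 511/35.3 = 14.4759 mg/L
AUC = C0/ke = 14.4759/0.066
AUC = 219.3 mg*hr/L


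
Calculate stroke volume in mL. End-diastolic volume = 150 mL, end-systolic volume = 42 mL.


SV = EDV - ESV
SV = 150 - 42
SV = 108 mL


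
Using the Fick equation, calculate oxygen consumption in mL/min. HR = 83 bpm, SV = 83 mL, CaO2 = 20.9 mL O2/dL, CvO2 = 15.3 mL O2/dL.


CO = HR*SV = 83*83/1000 = 6.889 L/min
a-v O2 diff = 20.9 - 15.3 = 5.6 mL/dL
VO2 = CO * (CaO2-CvO2) * 10 dL/L
VO2 = 6.889 * 5.6 * 10
VO2 = 385.8 mL/min


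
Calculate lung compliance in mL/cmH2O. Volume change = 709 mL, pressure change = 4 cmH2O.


C = dV / dP
C = 709 / 4
C = 177.2 mL/cmH2O


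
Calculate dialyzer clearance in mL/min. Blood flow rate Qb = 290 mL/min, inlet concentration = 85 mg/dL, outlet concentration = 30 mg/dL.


K = Qb * (Cb_in - Cb_out) / Cb_in
K = 290 * (85 - 30) / 85
K = 187.6 mL/min


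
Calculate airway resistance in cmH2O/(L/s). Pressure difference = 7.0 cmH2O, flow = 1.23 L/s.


R = dP / flow
R = 7.0 / 1.23
R = 5.691 cmH2O/(L/s)


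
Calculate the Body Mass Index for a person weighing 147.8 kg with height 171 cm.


BMI = weight / height^2
height = 171 cm = 1.71 m
BMI = 147.8 / 1.71^2
BMI = 50.55 kg/m^2


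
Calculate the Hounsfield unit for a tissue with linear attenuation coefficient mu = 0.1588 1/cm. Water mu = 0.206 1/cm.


HU = ((mu_tissue - mu_water) / mu_water) * 1000
HU = ((0.1588 - 0.206) / 0.206) * 1000
HU = -229.1


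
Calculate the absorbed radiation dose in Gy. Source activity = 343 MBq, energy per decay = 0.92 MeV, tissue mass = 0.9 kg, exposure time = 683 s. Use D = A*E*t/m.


A = 343 MBq = 3.4300e+08 Bq
E = 0.92 MeV = 1.47384e-13 J
D = A*E*t/m = 3.4300e+08*1.47384e-13*683/0.9
D = 0.03836 Gy


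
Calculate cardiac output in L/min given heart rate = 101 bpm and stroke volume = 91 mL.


CO = HR * SV
CO = 101 * 91 / 1000
CO = 9.191 L/min


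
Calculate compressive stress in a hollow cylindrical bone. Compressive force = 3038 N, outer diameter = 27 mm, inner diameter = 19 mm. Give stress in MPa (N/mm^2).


A = pi*(r_o^2 - r_i^2)
r_o = 13.5 mm, r_i = 9.5 mm
A = 289.027 mm^2
sigma = F/A = 3038 / 289.027
sigma = 10.51 MPa


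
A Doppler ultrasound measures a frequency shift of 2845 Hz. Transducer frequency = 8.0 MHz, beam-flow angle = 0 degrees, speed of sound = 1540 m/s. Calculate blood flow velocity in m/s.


v = fd * c / (2 * f0 * cos(theta))
v = 2845 * 1540 / (2 * 8.0000e+06 * cos(0))
v = 0.2738 m/s


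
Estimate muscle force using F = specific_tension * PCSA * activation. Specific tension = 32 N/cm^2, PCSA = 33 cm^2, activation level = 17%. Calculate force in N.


F = sigma * PCSA * activation
F = 32 * 33 * 0.17
F = 179.5 N


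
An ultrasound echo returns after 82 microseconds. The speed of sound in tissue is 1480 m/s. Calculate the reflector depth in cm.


depth = c * t / 2
t = 82 us = 8.2000e-05 s
depth = 1480 * 8.2000e-05 / 2
depth = 0.06068 m = 6.068 cm


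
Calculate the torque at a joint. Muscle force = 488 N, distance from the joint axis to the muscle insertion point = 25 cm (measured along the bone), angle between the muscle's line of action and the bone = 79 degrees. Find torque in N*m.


Torque = F * d * sin(theta)   (moment arm = d*sin(theta))
d = 25 cm = 0.25 m
Torque = 488 * 0.25 * sin(79)
Torque = 119.8 N*m


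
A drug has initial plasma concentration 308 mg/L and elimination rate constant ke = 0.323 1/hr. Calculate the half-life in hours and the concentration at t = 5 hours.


t_half = ln(2) / ke = 0.693147 / 0.323 = 2.146 hr
C(t) = C0 * exp(-ke*t) = 308 * exp(-0.323*5)
C(5) = 61.26 mg/L


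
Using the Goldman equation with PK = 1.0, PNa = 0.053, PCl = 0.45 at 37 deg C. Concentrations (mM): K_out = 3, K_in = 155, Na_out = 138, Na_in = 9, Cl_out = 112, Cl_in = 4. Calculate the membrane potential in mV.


Vm = (RT/F)*ln((PK*Ko + PNa*Nao + PCl*Cli)/(PK*Ki + PNa*Nai + PCl*Clo))
Numer = 12.114, Denom = 205.877
Vm = -75.71 mV


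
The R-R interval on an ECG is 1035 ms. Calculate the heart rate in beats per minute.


HR = 60 / RR_interval(s)
RR = 1035 ms = 1.035 s
HR = 60 / 1.035 = 57.97 bpm


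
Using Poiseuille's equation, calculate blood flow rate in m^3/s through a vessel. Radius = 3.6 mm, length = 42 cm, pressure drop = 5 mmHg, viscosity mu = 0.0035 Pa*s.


Q = pi*r^4*dP / (8*mu*L)
r = 0.0036 m, L = 0.42 m
dP = 5 mmHg = 666.61 Pa
Q = 2.9911e-05 m^3/s


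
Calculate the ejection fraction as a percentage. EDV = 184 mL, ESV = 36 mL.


SV = EDV - ESV = 184 - 36 = 148 mL
EF = SV/EDV * 100 = 148/184 * 100
EF = 80.43%


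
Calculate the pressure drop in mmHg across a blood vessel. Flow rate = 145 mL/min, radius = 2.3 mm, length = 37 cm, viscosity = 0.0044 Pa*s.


dP = 8*mu*L*Q / (pi*r^4)
Q = 145 mL/min = 2.41667e-06 m^3/s
dP = 358.014 Pa = 358.014 / 133.322 mmHg = 2.685 mmHg


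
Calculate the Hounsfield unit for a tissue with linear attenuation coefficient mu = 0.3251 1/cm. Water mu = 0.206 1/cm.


HU = ((mu_tissue - mu_water) / mu_water) * 1000
HU = ((0.3251 - 0.206) / 0.206) * 1000
HU = 578.2


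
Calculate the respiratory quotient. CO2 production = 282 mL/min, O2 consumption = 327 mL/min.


RQ = VCO2 / VO2
RQ = 282 / 327
RQ = 0.8624


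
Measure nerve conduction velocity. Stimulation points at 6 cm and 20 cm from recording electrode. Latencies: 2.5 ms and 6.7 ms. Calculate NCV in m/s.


Distance = (20 - 6) / 100 = 0.14 m
dt = (6.7 - 2.5) / 1000 = 0.0042 s
NCV = dist / dt = 33.33 m/s


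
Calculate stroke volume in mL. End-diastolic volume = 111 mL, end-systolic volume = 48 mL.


SV = EDV - ESV
SV = 111 - 48
SV = 63 mL


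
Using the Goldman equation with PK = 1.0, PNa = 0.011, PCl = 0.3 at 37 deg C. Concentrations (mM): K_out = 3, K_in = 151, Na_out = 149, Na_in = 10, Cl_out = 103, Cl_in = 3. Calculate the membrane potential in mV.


Vm = (RT/F)*ln((PK*Ko + PNa*Nao + PCl*Cli)/(PK*Ki + PNa*Nai + PCl*Clo))
Numer = 5.539, Denom = 182.01
Vm = -93.33 mV


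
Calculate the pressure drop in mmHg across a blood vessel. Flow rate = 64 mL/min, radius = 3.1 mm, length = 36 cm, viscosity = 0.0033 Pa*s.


dP = 8*mu*L*Q / (pi*r^4)
Q = 64 mL/min = 1.06667e-06 m^3/s
dP = 34.9414 Pa = 34.9414 / 133.322 mmHg = 0.2621 mmHg


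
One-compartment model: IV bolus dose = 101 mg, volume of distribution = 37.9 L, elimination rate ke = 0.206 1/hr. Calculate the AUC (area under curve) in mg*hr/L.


C0 = Dose/Vd = 101/37.9 = 2.66491 mg/L
AUC = C0/ke = 2.66491/0.206
AUC = 12.94 mg*hr/L


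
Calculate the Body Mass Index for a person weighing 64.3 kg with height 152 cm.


BMI = weight / height^2
height = 152 cm = 1.52 m
BMI = 64.3 / 1.52^2
BMI = 27.83 kg/m^2


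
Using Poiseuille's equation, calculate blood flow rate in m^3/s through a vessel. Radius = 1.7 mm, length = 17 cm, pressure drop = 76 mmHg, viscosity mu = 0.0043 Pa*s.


Q = pi*r^4*dP / (8*mu*L)
r = 0.0017 m, L = 0.17 m
dP = 76 mmHg = 10132.472 Pa
Q = 4.5463e-05 m^3/s


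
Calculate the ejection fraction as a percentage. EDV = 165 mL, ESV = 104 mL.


SV = EDV - ESV = 165 - 104 = 61 mL
EF = SV/EDV * 100 = 61/165 * 100
EF = 36.97%


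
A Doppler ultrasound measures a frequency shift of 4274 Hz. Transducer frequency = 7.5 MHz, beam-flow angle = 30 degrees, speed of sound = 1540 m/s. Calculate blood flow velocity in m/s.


v = fd * c / (2 * f0 * cos(theta))
v = 4274 * 1540 / (2 * 7.5000e+06 * cos(30))
v = 0.5067 m/s


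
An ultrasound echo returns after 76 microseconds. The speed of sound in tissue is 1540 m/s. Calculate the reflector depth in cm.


depth = c * t / 2
t = 76 us = 7.6000e-05 s
depth = 1540 * 7.6000e-05 / 2
depth = 0.05852 m = 5.852 cm


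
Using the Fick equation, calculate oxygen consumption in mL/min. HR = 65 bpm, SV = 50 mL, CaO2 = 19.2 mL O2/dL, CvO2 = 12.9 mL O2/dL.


CO = HR*SV = 65*50/1000 = 3.25 L/min
a-v O2 diff = 19.2 - 12.9 = 6.3 mL/dL
VO2 = CO * (CaO2-CvO2) * 10 dL/L
VO2 = 3.25 * 6.3 * 10
VO2 = 204.7 mL/min


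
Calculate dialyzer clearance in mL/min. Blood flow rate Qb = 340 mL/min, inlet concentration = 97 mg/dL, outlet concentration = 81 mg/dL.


K = Qb * (Cb_in - Cb_out) / Cb_in
K = 340 * (97 - 81) / 97
K = 56.08 mL/min


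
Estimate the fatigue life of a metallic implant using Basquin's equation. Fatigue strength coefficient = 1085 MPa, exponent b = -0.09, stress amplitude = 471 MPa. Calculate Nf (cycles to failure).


sigma_a = sigma_f' * (2Nf)^b
2Nf = (sigma_a/sigma_f')^(1/b)
2Nf = (471/1085)^(1/-0.09)
2Nf = 10635.668
Nf = 5318


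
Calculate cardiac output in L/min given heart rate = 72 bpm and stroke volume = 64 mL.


CO = HR * SV
CO = 72 * 64 / 1000
CO = 4.608 L/min


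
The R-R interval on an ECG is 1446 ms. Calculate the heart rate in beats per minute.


HR = 60 / RR_interval(s)
RR = 1446 ms = 1.446 s
HR = 60 / 1.446 = 41.49 bpm


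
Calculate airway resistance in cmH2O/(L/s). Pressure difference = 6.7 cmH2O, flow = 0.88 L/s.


R = dP / flow
R = 6.7 / 0.88
R = 7.614 cmH2O/(L/s)


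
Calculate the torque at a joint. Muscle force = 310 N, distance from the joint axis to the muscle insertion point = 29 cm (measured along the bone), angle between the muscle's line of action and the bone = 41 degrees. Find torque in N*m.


Torque = F * d * sin(theta)   (moment arm = d*sin(theta))
d = 29 cm = 0.29 m
Torque = 310 * 0.29 * sin(41)
Torque = 58.98 N*m


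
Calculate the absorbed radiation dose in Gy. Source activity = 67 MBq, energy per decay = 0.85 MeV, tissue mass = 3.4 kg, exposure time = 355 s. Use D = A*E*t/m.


A = 67 MBq = 6.7000e+07 Bq
E = 0.85 MeV = 1.3617e-13 J
D = A*E*t/m = 6.7000e+07*1.3617e-13*355/3.4
D = 9.5259e-04 Gy


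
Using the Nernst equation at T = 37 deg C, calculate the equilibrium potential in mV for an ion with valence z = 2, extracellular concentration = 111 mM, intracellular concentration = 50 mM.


E = (RT/(zF)) * ln(C_out/C_in)
T = 37 + 273.15 = 310.15 K
E = (8.314 * 310.15 / (2 * 96485)) * ln(111/50)
E = 10.66 mV


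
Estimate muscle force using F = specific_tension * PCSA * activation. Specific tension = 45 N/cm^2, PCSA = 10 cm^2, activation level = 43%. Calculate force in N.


F = sigma * PCSA * activation
F = 45 * 10 * 0.43
F = 193.5 N


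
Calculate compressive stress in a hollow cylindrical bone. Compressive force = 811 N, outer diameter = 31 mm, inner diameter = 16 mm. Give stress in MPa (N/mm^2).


A = pi*(r_o^2 - r_i^2)
r_o = 15.5 mm, r_i = 8 mm
A = 553.706 mm^2
sigma = F/A = 811 / 553.706
sigma = 1.465 MPa


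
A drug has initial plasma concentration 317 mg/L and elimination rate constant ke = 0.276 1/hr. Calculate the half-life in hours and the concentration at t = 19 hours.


t_half = ln(2) / ke = 0.693147 / 0.276 = 2.511 hr
C(t) = C0 * exp(-ke*t) = 317 * exp(-0.276*19)
C(19) = 1.673 mg/L


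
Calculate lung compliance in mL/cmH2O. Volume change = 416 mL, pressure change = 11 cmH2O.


C = dV / dP
C = 416 / 11
C = 37.82 mL/cmH2O


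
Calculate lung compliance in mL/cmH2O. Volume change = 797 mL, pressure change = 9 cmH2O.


C = dV / dP
C = 797 / 9
C = 88.56 mL/cmH2O


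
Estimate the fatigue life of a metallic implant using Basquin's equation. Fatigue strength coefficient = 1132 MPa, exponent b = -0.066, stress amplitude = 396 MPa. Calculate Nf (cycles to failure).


sigma_a = sigma_f' * (2Nf)^b
2Nf = (sigma_a/sigma_f')^(1/b)
2Nf = (396/1132)^(1/-0.066)
2Nf = 8154220.3
Nf = 4.0771e+06


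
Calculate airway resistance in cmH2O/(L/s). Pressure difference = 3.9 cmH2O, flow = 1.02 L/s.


R = dP / flow
R = 3.9 / 1.02
R = 3.824 cmH2O/(L/s)


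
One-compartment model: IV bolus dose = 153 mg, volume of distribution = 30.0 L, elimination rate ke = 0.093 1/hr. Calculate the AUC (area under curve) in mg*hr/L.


C0 = Dose/Vd = 153/30.0 = 5.1 mg/L
AUC = C0/ke = 5.1/0.093
AUC = 54.84 mg*hr/L


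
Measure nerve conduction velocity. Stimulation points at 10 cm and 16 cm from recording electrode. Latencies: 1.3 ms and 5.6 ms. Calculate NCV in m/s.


Distance = (16 - 10) / 100 = 0.06 m
dt = (5.6 - 1.3) / 1000 = 0.0043 s
NCV = dist / dt = 13.95 m/s


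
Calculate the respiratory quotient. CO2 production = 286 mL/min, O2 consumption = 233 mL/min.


RQ = VCO2 / VO2
RQ = 286 / 233
RQ = 1.227


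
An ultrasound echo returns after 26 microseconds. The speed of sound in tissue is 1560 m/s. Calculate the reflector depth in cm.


depth = c * t / 2
t = 26 us = 2.6000e-05 s
depth = 1560 * 2.6000e-05 / 2
depth = 0.02028 m = 2.028 cm


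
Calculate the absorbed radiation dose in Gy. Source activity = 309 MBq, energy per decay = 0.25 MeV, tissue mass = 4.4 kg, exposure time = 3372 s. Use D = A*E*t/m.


A = 309 MBq = 3.0900e+08 Bq
E = 0.25 MeV = 4.005e-14 J
D = A*E*t/m = 3.0900e+08*4.005e-14*3372/4.4
D = 0.009484 Gy


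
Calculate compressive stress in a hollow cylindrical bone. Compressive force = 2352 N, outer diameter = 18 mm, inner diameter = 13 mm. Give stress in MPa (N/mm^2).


A = pi*(r_o^2 - r_i^2)
r_o = 9 mm, r_i = 6.5 mm
A = 121.737 mm^2
sigma = F/A = 2352 / 121.737
sigma = 19.32 MPa


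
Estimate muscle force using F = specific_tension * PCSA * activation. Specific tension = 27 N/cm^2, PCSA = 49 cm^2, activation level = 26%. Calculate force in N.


F = sigma * PCSA * activation
F = 27 * 49 * 0.26
F = 344 N


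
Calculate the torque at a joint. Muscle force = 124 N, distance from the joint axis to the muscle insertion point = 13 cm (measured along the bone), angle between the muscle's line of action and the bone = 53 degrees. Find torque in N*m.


Torque = F * d * sin(theta)   (moment arm = d*sin(theta))
d = 13 cm = 0.13 m
Torque = 124 * 0.13 * sin(53)
Torque = 12.87 N*m


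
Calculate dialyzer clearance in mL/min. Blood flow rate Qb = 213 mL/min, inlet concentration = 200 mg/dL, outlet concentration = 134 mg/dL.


K = Qb * (Cb_in - Cb_out) / Cb_in
K = 213 * (200 - 134) / 200
K = 70.29 mL/min


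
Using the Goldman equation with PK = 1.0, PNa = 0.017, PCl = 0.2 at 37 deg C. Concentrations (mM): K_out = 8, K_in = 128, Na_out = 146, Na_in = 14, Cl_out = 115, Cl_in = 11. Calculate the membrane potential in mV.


Vm = (RT/F)*ln((PK*Ko + PNa*Nao + PCl*Cli)/(PK*Ki + PNa*Nai + PCl*Clo))
Numer = 12.682, Denom = 151.238
Vm = -66.24 mV


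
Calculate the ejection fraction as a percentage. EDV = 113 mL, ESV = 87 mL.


SV = EDV - ESV = 113 - 87 = 26 mL
EF = SV/EDV * 100 = 26/113 * 100
EF = 23.01%


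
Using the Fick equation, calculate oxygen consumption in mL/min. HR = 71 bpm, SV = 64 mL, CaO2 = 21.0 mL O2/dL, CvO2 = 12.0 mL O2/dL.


CO = HR*SV = 71*64/1000 = 4.544 L/min
a-v O2 diff = 21.0 - 12.0 = 9 mL/dL
VO2 = CO * (CaO2-CvO2) * 10 dL/L
VO2 = 4.544 * 9 * 10
VO2 = 409 mL/min


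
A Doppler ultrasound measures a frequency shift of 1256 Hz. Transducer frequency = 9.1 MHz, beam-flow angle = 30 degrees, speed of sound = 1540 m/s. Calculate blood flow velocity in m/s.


v = fd * c / (2 * f0 * cos(theta))
v = 1256 * 1540 / (2 * 9.1000e+06 * cos(30))
v = 0.1227 m/s


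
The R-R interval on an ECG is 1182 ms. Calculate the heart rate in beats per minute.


HR = 60 / RR_interval(s)
RR = 1182 ms = 1.182 s
HR = 60 / 1.182 = 50.76 bpm


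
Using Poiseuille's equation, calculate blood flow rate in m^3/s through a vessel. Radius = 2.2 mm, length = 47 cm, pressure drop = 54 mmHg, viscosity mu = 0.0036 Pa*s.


Q = pi*r^4*dP / (8*mu*L)
r = 0.0022 m, L = 0.47 m
dP = 54 mmHg = 7199.388 Pa
Q = 3.9142e-05 m^3/s


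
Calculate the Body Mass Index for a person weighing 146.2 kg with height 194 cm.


BMI = weight / height^2
height = 194 cm = 1.94 m
BMI = 146.2 / 1.94^2
BMI = 38.85 kg/m^2


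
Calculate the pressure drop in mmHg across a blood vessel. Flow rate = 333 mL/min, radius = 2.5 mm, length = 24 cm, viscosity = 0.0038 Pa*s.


dP = 8*mu*L*Q / (pi*r^4)
Q = 333 mL/min = 5.55e-06 m^3/s
dP = 329.965 Pa = 329.965 / 133.322 mmHg = 2.475 mmHg


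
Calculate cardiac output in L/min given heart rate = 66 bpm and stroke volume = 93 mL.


CO = HR * SV
CO = 66 * 93 / 1000
CO = 6.138 L/min


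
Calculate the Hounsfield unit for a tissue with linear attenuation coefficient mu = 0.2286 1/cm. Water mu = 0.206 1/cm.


HU = ((mu_tissue - mu_water) / mu_water) * 1000
HU = ((0.2286 - 0.206) / 0.206) * 1000
HU = 109.7


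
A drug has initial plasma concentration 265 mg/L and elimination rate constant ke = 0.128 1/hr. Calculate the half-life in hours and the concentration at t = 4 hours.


t_half = ln(2) / ke = 0.693147 / 0.128 = 5.415 hr
C(t) = C0 * exp(-ke*t) = 265 * exp(-0.128*4)
C(4) = 158.8 mg/L


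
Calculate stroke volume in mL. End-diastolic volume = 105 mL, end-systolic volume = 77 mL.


SV = EDV - ESV
SV = 105 - 77
SV = 28 mL


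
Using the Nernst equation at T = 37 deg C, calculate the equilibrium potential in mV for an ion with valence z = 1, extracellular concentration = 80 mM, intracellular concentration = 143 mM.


E = (RT/(zF)) * ln(C_out/C_in)
T = 37 + 273.15 = 310.15 K
E = (8.314 * 310.15 / (1 * 96485)) * ln(80/143)
E = -15.52 mV


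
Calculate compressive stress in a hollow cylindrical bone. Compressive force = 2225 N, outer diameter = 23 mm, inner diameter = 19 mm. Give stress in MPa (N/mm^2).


A = pi*(r_o^2 - r_i^2)
r_o = 11.5 mm, r_i = 9.5 mm
A = 131.947 mm^2
sigma = F/A = 2225 / 131.947
sigma = 16.86 MPa


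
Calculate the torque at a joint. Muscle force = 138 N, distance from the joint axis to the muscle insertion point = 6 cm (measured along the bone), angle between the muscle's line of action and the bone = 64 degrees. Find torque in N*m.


Torque = F * d * sin(theta)   (moment arm = d*sin(theta))
d = 6 cm = 0.06 m
Torque = 138 * 0.06 * sin(64)
Torque = 7.442 N*m


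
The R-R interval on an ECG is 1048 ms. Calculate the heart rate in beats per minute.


HR = 60 / RR_interval(s)
RR = 1048 ms = 1.048 s
HR = 60 / 1.048 = 57.25 bpm


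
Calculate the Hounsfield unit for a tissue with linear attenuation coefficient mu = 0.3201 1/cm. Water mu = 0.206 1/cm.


HU = ((mu_tissue - mu_water) / mu_water) * 1000
HU = ((0.3201 - 0.206) / 0.206) * 1000
HU = 553.9


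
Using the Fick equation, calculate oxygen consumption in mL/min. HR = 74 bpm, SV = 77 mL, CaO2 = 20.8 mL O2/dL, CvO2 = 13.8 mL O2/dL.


CO = HR*SV = 74*77/1000 = 5.698 L/min
a-v O2 diff = 20.8 - 13.8 = 7 mL/dL
VO2 = CO * (CaO2-CvO2) * 10 dL/L
VO2 = 5.698 * 7 * 10
VO2 = 398.9 mL/min


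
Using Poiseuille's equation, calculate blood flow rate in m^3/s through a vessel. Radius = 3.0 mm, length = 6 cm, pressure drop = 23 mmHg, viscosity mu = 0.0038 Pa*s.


Q = pi*r^4*dP / (8*mu*L)
r = 0.003 m, L = 0.06 m
dP = 23 mmHg = 3066.406 Pa
Q = 4.2780e-04 m^3/s


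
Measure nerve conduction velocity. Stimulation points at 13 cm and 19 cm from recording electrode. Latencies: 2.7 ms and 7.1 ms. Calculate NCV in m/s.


Distance = (19 - 13) / 100 = 0.06 m
dt = (7.1 - 2.7) / 1000 = 0.0044 s
NCV = dist / dt = 13.64 m/s


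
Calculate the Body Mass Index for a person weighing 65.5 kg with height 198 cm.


BMI = weight / height^2
height = 198 cm = 1.98 m
BMI = 65.5 / 1.98^2
BMI = 16.71 kg/m^2


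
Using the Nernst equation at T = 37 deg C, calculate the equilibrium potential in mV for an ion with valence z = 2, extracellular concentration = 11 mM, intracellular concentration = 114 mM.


E = (RT/(zF)) * ln(C_out/C_in)
T = 37 + 273.15 = 310.15 K
E = (8.314 * 310.15 / (2 * 96485)) * ln(11/114)
E = -31.25 mV


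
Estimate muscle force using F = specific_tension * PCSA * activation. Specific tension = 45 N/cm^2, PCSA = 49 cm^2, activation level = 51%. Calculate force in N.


F = sigma * PCSA * activation
F = 45 * 49 * 0.51
F = 1125 N


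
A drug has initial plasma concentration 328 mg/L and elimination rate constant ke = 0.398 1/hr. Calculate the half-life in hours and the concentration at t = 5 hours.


t_half = ln(2) / ke = 0.693147 / 0.398 = 1.742 hr
C(t) = C0 * exp(-ke*t) = 328 * exp(-0.398*5)
C(5) = 44.84 mg/L


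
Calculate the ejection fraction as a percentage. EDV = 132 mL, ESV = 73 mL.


SV = EDV - ESV = 132 - 73 = 59 mL
EF = SV/EDV * 100 = 59/132 * 100
EF = 44.7%


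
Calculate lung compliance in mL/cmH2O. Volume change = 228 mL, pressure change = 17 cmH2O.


C = dV / dP
C = 228 / 17
C = 13.41 mL/cmH2O
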